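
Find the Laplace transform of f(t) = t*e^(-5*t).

L{t} = 1!/s^2 = 1/s^2.
By the first shifting theorem, multiplying by e^(-5t) replaces s with s + 5.

(s + 5)^(-2)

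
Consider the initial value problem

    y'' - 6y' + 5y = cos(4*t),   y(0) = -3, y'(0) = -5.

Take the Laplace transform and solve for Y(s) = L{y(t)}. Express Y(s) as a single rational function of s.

Y(s) = (-3*s^3 + 13*s^2 - 47*s + 208)/(s^4 - 6*s^3 + 21*s^2 - 96*s + 80)

Transform both sides with L{·}.
The derivative rules (L{y''} = s^2 Y - s·y(0) - y'(0) and L{y'} = sY - y(0), with y(0) = -3, y'(0) = -5) turn the left side into (s^2 - 6*s + 5)Y - (-3*s + 13).
The right side is L{cos(4*t)} = s/(s^2 + 16).
So (s^2 - 6*s + 5)Y = s/(s^2 + 16) + (-3*s + 13).
Isolate Y and clear denominators.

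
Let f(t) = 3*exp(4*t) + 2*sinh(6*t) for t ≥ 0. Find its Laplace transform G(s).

G(s) = 12/(s^2 - 36) + 3/(s - 4)

Apply the Laplace transform termwise.
(3)·[L{e^(4t)} = 1/(s - 4)]; (2)·[L{sinh(6t)} = 6/(s^2 - 36)].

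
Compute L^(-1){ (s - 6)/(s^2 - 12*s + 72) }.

Rewrite the denominator: s^2 - 12*s + 72 = (s - 6)^2 + 36.
The form in (s - 6) signals a first-shifting-theorem factor e^(6t).
Since L{cos(6t)} = s/(s^2 + 36), the inverse is exp(6*t)*cos(6*t).

exp(6*t)*cos(6*t)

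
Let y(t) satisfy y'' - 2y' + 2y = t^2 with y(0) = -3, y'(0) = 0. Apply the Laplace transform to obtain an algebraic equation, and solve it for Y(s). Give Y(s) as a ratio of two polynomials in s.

Transform both sides with L{·}.
With L{y''} = s^2 Y - s·y(0) - y'(0) and L{y'} = sY - y(0), with y(0) = -3, y'(0) = 0: the LHS transforms to (s^2 - 2*s + 2)Y - (-3*s + 6).
The right side is L{t^2} = 2/s^3.
So (s^2 - 2*s + 2)Y = 2/s^3 + (-3*s + 6).
Solve for Y(s) and write it as one ratio of polynomials.

Y(s) = (-3*s^4 + 6*s^3 + 2)/(s^5 - 2*s^4 + 2*s^3)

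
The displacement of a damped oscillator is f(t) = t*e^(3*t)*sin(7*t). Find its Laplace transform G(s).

G(s) = 14*(s - 3)/(s^2 - 6*s + 58)^2

L{sin(7t)} = 7/(s^2 + 49).
Multiplying by e^(3t) shifts s → s - 3, so L{e^(3*t)*sin(7*t)} = 7/((s - 3)^2 + 49).
Then apply L{t·g(t)} = -d/ds[H(s)] with H(s) = 7/((s - 3)^2 + 49):
differentiating 1 time and applying the sign gives 14*(s - 3)/(s^2 - 6*s + 58)^2.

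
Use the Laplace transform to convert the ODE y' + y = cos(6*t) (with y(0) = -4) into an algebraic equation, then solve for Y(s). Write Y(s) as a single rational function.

Apply the Laplace transform to the equation.
With L{y'} = sY - y(0) = sY - (-4): the LHS transforms to (s + 1)Y - (-4).
The right side is L{cos(6*t)} = s/(s^2 + 36).
So (s + 1)Y = s/(s^2 + 36) + (-4).
Solve for Y(s) and write it as one ratio of polynomials.

Y(s) = (-4*s^2 + s - 144)/(s^3 + s^2 + 36*s + 36)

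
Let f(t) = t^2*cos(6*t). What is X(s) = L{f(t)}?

X(s) = 2*s*(s^2 - 108)/(s^2 + 36)^3

L{cos(6t)} = s/(s^2 + 36).
Then apply L{t^2·g(t)} = (-1)^2 d^2/ds^2[G(s)] with G(s) = s/(s^2 + 36):
differentiating 2 times and applying the sign gives 2*s*(s^2 - 108)/(s^2 + 36)^3.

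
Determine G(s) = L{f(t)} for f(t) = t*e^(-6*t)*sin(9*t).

G(s) = 18*(s + 6)/(s^2 + 12*s + 117)^2

L{sin(9t)} = 9/(s^2 + 81).
Multiplying by e^(-6t) shifts s → s + 6, so L{e^(-6*t)*sin(9*t)} = 9/((s + 6)^2 + 81).
Then apply L{t·g(t)} = -d/ds[H(s)] with H(s) = 9/((s + 6)^2 + 81):
differentiating 1 time and applying the sign gives 18*(s + 6)/(s^2 + 12*s + 117)^2.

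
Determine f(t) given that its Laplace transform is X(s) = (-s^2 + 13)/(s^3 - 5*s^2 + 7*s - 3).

f(t) = -6*t*exp(t) + exp(3*t) - 2*exp(t)

Factor the denominator: s^3 - 5*s^2 + 7*s - 3 = (s - 3)*(s - 1)^2.
Partial fraction decomposition gives [-2/(s - 1)] + [-6/(s - 1)^2] + [1/(s - 3)].
Invert each term: -2/(s - 1) ↔ -2e^(t); -6/(s - 1)^2 ↔ -6t·e^(t); 1/(s - 3) ↔ e^(3t).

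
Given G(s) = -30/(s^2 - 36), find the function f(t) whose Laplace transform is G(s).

f(t) = -5*sinh(6*t)

Since L{sinh(6t)} = 6/(s^2 - 36), the inverse is sinh(6*t), scaled by -5.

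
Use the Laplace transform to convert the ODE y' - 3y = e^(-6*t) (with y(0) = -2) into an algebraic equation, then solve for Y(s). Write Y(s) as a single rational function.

Y(s) = (-2*s - 11)/(s^2 + 3*s - 18)

Take the Laplace transform of both sides.
With L{y'} = sY - y(0) = sY - (-2): the LHS transforms to (s - 3)Y - (-2).
The right side is L{e^(-6*t)} = 1/(s + 6).
So (s - 3)Y = 1/(s + 6) + (-2).
Solve for Y(s) and write it as one ratio of polynomials.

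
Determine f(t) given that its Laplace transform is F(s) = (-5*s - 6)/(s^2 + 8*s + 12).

Factor the denominator: s^2 + 8*s + 12 = (s + 2)*(s + 6).
Partial fraction decomposition gives [1/(s + 2)] + [-6/(s + 6)].
Invert each term: 1/(s + 2) ↔ e^(-2t); -6/(s + 6) ↔ -6e^(-6t).

f(t) = exp(-2*t) - 6*exp(-6*t)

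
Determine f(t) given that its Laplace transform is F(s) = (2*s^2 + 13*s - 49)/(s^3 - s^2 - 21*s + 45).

Factor the denominator: s^3 - s^2 - 21*s + 45 = (s - 3)^2*(s + 5).
Partial fraction decomposition gives [3/(s - 3)] + [(s - 3)^(-2)] + [-1/(s + 5)].
Invert each term: 3/(s - 3) ↔ 3e^(3t); 1/(s - 3)^2 ↔ t·e^(3t); -1/(s + 5) ↔ -e^(-5t).

f(t) = t*exp(3*t) + 3*exp(3*t) - exp(-5*t)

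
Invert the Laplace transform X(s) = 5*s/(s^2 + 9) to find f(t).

Since L{cos(3t)} = s/(s^2 + 9), the inverse is cos(3*t), scaled by 5.

f(t) = 5*cos(3*t)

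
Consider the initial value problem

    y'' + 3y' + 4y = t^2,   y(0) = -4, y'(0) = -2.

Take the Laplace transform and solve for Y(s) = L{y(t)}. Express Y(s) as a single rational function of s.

Laplace-transform each side.
With L{y''} = s^2 Y - s·y(0) - y'(0) and L{y'} = sY - y(0), with y(0) = -4, y'(0) = -2: the LHS transforms to (s^2 + 3*s + 4)Y - (-4*s - 14).
The right side is L{t^2} = 2/s^3.
So (s^2 + 3*s + 4)Y = 2/s^3 + (-4*s - 14).
Isolate Y and clear denominators.

Y(s) = (-4*s^4 - 14*s^3 + 2)/(s^5 + 3*s^4 + 4*s^3)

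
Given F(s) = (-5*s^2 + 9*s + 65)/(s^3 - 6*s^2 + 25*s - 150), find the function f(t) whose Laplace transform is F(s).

f(t) = -exp(6*t) - 3*sin(5*t) - 4*cos(5*t)

Factor the denominator: s^3 - 6*s^2 + 25*s - 150 = (s - 6)*(s^2 + 25).
Partial fraction decomposition gives [-1/(s - 6)] + [-4*s/(s^2 + 25)] + [-15/(s^2 + 25)].
Invert each term: -1/(s - 6) ↔ -e^(6t); -4·s/(s^2 + 25) ↔ -4cos(5t); -3·5/(s^2 + 25) ↔ -3sin(5t).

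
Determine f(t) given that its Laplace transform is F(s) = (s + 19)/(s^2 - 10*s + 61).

f(t) = 4*exp(5*t)*sin(6*t) + exp(5*t)*cos(6*t)

Complete the square in the denominator: s^2 - 10*s + 61 = (s - 5)^2 + 6^2.
Split the numerator to match: s + 19 = 1·(s - 5) + 4·6.
Invert each term: 1·(s - 5)/((s - 5)^2 + 36) ↔ e^(5t)cos(6t); 4·6/((s - 5)^2 + 36) ↔ 4e^(5t)sin(6t).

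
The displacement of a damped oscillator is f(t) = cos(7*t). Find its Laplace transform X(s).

X(s) = s/(s^2 + 49)

L{cos(7t)} = s/(s^2 + 49).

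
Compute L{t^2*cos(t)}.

2*s*(s^2 - 3)/(s^2 + 1)^3

L{cos(t)} = s/(s^2 + 1).
Then apply L{t^2·g(t)} = (-1)^2 d^2/ds^2[G(s)] with G(s) = s/(s^2 + 1):
differentiating 2 times and applying the sign gives 2*s*(s^2 - 3)/(s^2 + 1)^3.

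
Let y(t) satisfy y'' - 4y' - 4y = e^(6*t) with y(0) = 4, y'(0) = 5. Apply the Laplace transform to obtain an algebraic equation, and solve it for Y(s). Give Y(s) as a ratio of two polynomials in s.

Y(s) = (4*s^2 - 35*s + 67)/(s^3 - 10*s^2 + 20*s + 24)

Transform both sides with L{·}.
With L{y''} = s^2 Y - s·y(0) - y'(0) and L{y'} = sY - y(0), with y(0) = 4, y'(0) = 5: the LHS transforms to (s^2 - 4*s - 4)Y - (4*s - 11).
The right side is L{e^(6*t)} = 1/(s - 6).
So (s^2 - 4*s - 4)Y = 1/(s - 6) + (4*s - 11).
Divide through and combine into a single rational function.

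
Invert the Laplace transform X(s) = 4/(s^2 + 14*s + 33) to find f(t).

f(t) = exp(-7*t)*sinh(4*t)

Rewrite the denominator: s^2 + 14*s + 33 = (s + 7)^2 - 16.
The form in (s + 7) signals a first-shifting-theorem factor e^(-7t).
Since L{sinh(4t)} = 4/(s^2 - 16), the inverse is e^(-7*t)*sinh(4*t).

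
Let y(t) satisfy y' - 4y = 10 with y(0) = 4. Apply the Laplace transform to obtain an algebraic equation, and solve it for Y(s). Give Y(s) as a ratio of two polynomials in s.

Y(s) = (4*s + 10)/(s^2 - 4*s)

Take the Laplace transform of both sides.
The derivative rules (L{y'} = sY - y(0) = sY - 4) turn the left side into (s - 4)Y - (4).
The right side is L{10} = 10/s.
So (s - 4)Y = 10/s + (4).
Divide through and combine into a single rational function.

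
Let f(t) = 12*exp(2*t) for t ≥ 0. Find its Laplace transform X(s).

X(s) = 12/(s - 2)

L{12} = 12/s.
By the first shifting theorem, multiplying by e^(2t) replaces s with s - 2.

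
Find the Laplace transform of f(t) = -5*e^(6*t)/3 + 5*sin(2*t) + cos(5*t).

s/(s^2 + 25) + 10/(s^2 + 4) - 5/(3*(s - 6))

By linearity of the Laplace transform, transform each term separately.
(5)·[L{sin(2t)} = 2/(s^2 + 4)]; (-5/3)·[L{e^(6t)} = 1/(s - 6)]; L{cos(5t)} = s/(s^2 + 25).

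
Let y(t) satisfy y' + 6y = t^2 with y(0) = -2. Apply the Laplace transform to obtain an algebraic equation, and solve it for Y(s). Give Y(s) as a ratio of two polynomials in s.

Transform both sides with L{·}.
Using L{y'} = sY - y(0) = sY - (-2), the left side becomes (s + 6)Y - (-2).
The right side is L{t^2} = 2/s^3.
So (s + 6)Y = 2/s^3 + (-2).
Isolate Y and clear denominators.

Y(s) = (-2*s^3 + 2)/(s^4 + 6*s^3)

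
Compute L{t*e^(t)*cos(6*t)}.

(s - 7)*(s + 5)/(s^2 - 2*s + 37)^2

L{cos(6t)} = s/(s^2 + 36).
Multiplying by e^(t) shifts s → s - 1, so L{e^(t)*cos(6*t)} = (s - 1)/((s - 1)^2 + 36).
Then apply L{t·g(t)} = -d/ds[G(s)] with G(s) = (s - 1)/((s - 1)^2 + 36):
differentiating 1 time and applying the sign gives (s - 7)*(s + 5)/(s^2 - 2*s + 37)^2.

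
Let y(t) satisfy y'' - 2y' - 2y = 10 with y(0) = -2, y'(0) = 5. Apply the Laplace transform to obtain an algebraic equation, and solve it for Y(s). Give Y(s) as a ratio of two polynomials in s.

Y(s) = (-2*s^2 + 9*s + 10)/(s^3 - 2*s^2 - 2*s)

Take the Laplace transform of both sides.
With L{y''} = s^2 Y - s·y(0) - y'(0) and L{y'} = sY - y(0), with y(0) = -2, y'(0) = 5: the LHS transforms to (s^2 - 2*s - 2)Y - (-2*s + 9).
The right side is L{10} = 10/s.
So (s^2 - 2*s - 2)Y = 10/s + (-2*s + 9).
Isolate Y and clear denominators.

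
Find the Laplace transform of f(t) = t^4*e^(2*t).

L{t^4} = 4!/s^5 = 24/s^5.
By the first shifting theorem, multiplying by e^(2t) replaces s with s - 2.

24/(s - 2)^5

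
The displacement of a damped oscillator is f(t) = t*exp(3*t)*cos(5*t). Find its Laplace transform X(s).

L{cos(5t)} = s/(s^2 + 25).
Multiplying by e^(3t) shifts s → s - 3, so L{exp(3*t)*cos(5*t)} = (s - 3)/((s - 3)^2 + 25).
Then apply L{t·g(t)} = -d/ds[G(s)] with G(s) = (s - 3)/((s - 3)^2 + 25):
differentiating 1 time and applying the sign gives (s - 8)*(s + 2)/(s^2 - 6*s + 34)^2.

X(s) = (s - 8)*(s + 2)/(s^2 - 6*s + 34)^2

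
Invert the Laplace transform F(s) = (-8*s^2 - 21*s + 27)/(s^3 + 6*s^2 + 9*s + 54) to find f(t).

f(t) = 3*sin(3*t) - 5*cos(3*t) - 3*exp(-6*t)

Factor the denominator: s^3 + 6*s^2 + 9*s + 54 = (s + 6)*(s^2 + 9).
Partial fraction decomposition gives [-3/(s + 6)] + [-5*s/(s^2 + 9)] + [9/(s^2 + 9)].
Invert each term: -3/(s + 6) ↔ -3e^(-6t); -5·s/(s^2 + 9) ↔ -5cos(3t); 3·3/(s^2 + 9) ↔ 3sin(3t).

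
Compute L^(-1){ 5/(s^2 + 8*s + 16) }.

5*t*exp(-4*t)

Rewrite the denominator: s^2 + 8*s + 16 = (s + 4)^2.
The form in (s + 4) signals a first-shifting-theorem factor e^(-4t).
Since L{t} = 1!/s^2 = 1/s^2, the inverse is t*e^(-4*t), scaled by 5.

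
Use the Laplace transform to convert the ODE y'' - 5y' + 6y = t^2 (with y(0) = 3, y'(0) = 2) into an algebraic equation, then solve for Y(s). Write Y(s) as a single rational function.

Laplace-transform each side.
The derivative rules (L{y''} = s^2 Y - s·y(0) - y'(0) and L{y'} = sY - y(0), with y(0) = 3, y'(0) = 2) turn the left side into (s^2 - 5*s + 6)Y - (3*s - 13).
The right side is L{t^2} = 2/s^3.
So (s^2 - 5*s + 6)Y = 2/s^3 + (3*s - 13).
Divide through and combine into a single rational function.

Y(s) = (3*s^4 - 13*s^3 + 2)/(s^5 - 5*s^4 + 6*s^3)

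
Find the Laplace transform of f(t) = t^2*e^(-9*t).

2/(s + 9)^3

L{e^(-9t)} = 1/(s + 9).
Then apply L{t^2·g(t)} = (-1)^2 d^2/ds^2[G(s)] with G(s) = 1/(s + 9):
differentiating 2 times and applying the sign gives 2/(s + 9)^3.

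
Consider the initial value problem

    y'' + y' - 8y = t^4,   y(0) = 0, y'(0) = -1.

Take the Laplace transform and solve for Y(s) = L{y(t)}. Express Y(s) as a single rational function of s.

Laplace-transform each side.
With L{y''} = s^2 Y - s·y(0) - y'(0) and L{y'} = sY - y(0), with y(0) = 0, y'(0) = -1: the LHS transforms to (s^2 + s - 8)Y - (-1).
The right side is L{t^4} = 24/s^5.
So (s^2 + s - 8)Y = 24/s^5 + (-1).
Divide through and combine into a single rational function.

Y(s) = (-s^5 + 24)/(s^7 + s^6 - 8*s^5)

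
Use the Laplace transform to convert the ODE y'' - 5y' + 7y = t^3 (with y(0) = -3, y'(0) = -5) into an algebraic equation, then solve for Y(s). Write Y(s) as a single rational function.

Y(s) = (-3*s^5 + 10*s^4 + 6)/(s^6 - 5*s^5 + 7*s^4)

Transform both sides with L{·}.
The derivative rules (L{y''} = s^2 Y - s·y(0) - y'(0) and L{y'} = sY - y(0), with y(0) = -3, y'(0) = -5) turn the left side into (s^2 - 5*s + 7)Y - (-3*s + 10).
The right side is L{t^3} = 6/s^4.
So (s^2 - 5*s + 7)Y = 6/s^4 + (-3*s + 10).
Divide through and combine into a single rational function.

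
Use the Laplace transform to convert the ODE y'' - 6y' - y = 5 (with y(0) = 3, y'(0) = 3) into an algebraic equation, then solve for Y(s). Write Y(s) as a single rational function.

Laplace-transform each side.
Using L{y''} = s^2 Y - s·y(0) - y'(0) and L{y'} = sY - y(0), with y(0) = 3, y'(0) = 3, the left side becomes (s^2 - 6*s - 1)Y - (3*s - 15).
The right side is L{5} = 5/s.
So (s^2 - 6*s - 1)Y = 5/s + (3*s - 15).
Isolate Y and clear denominators.

Y(s) = (3*s^2 - 15*s + 5)/(s^3 - 6*s^2 - s)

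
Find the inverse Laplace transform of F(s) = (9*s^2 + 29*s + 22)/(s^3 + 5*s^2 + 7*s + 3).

Factor the denominator: s^3 + 5*s^2 + 7*s + 3 = (s + 1)^2*(s + 3).
Partial fraction decomposition gives [5/(s + 1)] + [(s + 1)^(-2)] + [4/(s + 3)].
Invert each term: 5/(s + 1) ↔ 5e^(-t); 1/(s + 1)^2 ↔ t·e^(-t); 4/(s + 3) ↔ 4e^(-3t).

t*exp(-t) + 5*exp(-t) + 4*exp(-3*t)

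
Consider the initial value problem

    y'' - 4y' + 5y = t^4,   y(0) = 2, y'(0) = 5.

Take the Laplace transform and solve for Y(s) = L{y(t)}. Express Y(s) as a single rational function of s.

Y(s) = (2*s^6 - 3*s^5 + 24)/(s^7 - 4*s^6 + 5*s^5)

Take the Laplace transform of both sides.
With L{y''} = s^2 Y - s·y(0) - y'(0) and L{y'} = sY - y(0), with y(0) = 2, y'(0) = 5: the LHS transforms to (s^2 - 4*s + 5)Y - (2*s - 3).
The right side is L{t^4} = 24/s^5.
So (s^2 - 4*s + 5)Y = 24/s^5 + (2*s - 3).
Solve for Y(s) and write it as one ratio of polynomials.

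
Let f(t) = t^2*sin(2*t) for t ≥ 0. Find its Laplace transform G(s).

L{sin(2t)} = 2/(s^2 + 4).
Then apply L{t^2·g(t)} = (-1)^2 d^2/ds^2[H(s)] with H(s) = 2/(s^2 + 4):
differentiating 2 times and applying the sign gives 4*(3*s^2 - 4)/(s^2 + 4)^3.

G(s) = 4*(3*s^2 - 4)/(s^2 + 4)^3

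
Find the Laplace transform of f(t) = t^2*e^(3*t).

L{e^(3t)} = 1/(s - 3).
Then apply L{t^2·g(t)} = (-1)^2 d^2/ds^2[G(s)] with G(s) = 1/(s - 3):
differentiating 2 times and applying the sign gives 2/(s - 3)^3.

2/(s - 3)^3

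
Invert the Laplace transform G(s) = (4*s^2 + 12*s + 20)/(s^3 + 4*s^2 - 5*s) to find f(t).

f(t) = 6*exp(t) - 4 + 2*exp(-5*t)

Factor the denominator: s^3 + 4*s^2 - 5*s = s*(s - 1)*(s + 5).
Partial fraction decomposition gives [2/(s + 5)] + [6/(s - 1)] + [-4/s].
Invert each term: 2/(s + 5) ↔ 2e^(-5t); 6/(s - 1) ↔ 6e^(t); -4/(s - 0) ↔ -4e^(0t).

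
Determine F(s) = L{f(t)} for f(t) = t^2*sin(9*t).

L{sin(9t)} = 9/(s^2 + 81).
Then apply L{t^2·g(t)} = (-1)^2 d^2/ds^2[G(s)] with G(s) = 9/(s^2 + 81):
differentiating 2 times and applying the sign gives 54*(s^2 - 27)/(s^2 + 81)^3.

F(s) = 54*(s^2 - 27)/(s^2 + 81)^3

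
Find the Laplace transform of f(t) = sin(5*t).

5/(s^2 + 25)

L{sin(5t)} = 5/(s^2 + 25).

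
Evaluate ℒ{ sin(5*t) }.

5/(s^2 + 25)

L{sin(5t)} = 5/(s^2 + 25).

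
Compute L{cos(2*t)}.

L{cos(2t)} = s/(s^2 + 4).

s/(s^2 + 4)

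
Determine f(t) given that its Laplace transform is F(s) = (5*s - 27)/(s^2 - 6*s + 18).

Complete the square in the denominator: s^2 - 6*s + 18 = (s - 3)^2 + 3^2.
Split the numerator to match: 5*s - 27 = 5·(s - 3) - 4·3.
Invert each term: 5·(s - 3)/((s - 3)^2 + 9) ↔ 5e^(3t)cos(3t); -4·3/((s - 3)^2 + 9) ↔ -4e^(3t)sin(3t).

f(t) = -4*exp(3*t)*sin(3*t) + 5*exp(3*t)*cos(3*t)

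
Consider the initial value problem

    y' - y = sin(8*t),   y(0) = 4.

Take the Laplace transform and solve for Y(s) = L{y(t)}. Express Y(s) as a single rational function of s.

Y(s) = (4*s^2 + 264)/(s^3 - s^2 + 64*s - 64)

Laplace-transform each side.
With L{y'} = sY - y(0) = sY - 4: the LHS transforms to (s - 1)Y - (4).
The right side is L{sin(8*t)} = 8/(s^2 + 64).
So (s - 1)Y = 8/(s^2 + 64) + (4).
Isolate Y and clear denominators.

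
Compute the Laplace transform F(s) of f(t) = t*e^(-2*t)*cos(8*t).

L{cos(8t)} = s/(s^2 + 64).
Multiplying by e^(-2t) shifts s → s + 2, so L{e^(-2*t)*cos(8*t)} = (s + 2)/((s + 2)^2 + 64).
Then apply L{t·g(t)} = -d/ds[G(s)] with G(s) = (s + 2)/((s + 2)^2 + 64):
differentiating 1 time and applying the sign gives (s - 6)*(s + 10)/(s^2 + 4*s + 68)^2.

F(s) = (s - 6)*(s + 10)/(s^2 + 4*s + 68)^2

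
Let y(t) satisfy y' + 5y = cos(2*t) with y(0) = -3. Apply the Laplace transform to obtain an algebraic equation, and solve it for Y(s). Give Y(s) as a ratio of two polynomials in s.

Y(s) = (-3*s^2 + s - 12)/(s^3 + 5*s^2 + 4*s + 20)

Transform both sides with L{·}.
Using L{y'} = sY - y(0) = sY - (-3), the left side becomes (s + 5)Y - (-3).
The right side is L{cos(2*t)} = s/(s^2 + 4).
So (s + 5)Y = s/(s^2 + 4) + (-3).
Solve for Y(s) and write it as one ratio of polynomials.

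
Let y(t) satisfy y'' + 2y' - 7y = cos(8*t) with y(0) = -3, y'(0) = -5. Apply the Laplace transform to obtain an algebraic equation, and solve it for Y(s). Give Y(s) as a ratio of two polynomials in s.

Laplace-transform each side.
With L{y''} = s^2 Y - s·y(0) - y'(0) and L{y'} = sY - y(0), with y(0) = -3, y'(0) = -5: the LHS transforms to (s^2 + 2*s - 7)Y - (-3*s - 11).
The right side is L{cos(8*t)} = s/(s^2 + 64).
So (s^2 + 2*s - 7)Y = s/(s^2 + 64) + (-3*s - 11).
Divide through and combine into a single rational function.

Y(s) = (-3*s^3 - 11*s^2 - 191*s - 704)/(s^4 + 2*s^3 + 57*s^2 + 128*s - 448)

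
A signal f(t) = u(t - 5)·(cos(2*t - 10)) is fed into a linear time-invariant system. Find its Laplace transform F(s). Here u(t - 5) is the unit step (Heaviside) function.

By the second shifting theorem, L{u(t - c)·g(t - c)} = e^(-cs)·G(s) with c = 5 and G(s) = L{g(t)}.
L{cos(2t)} = s/(s^2 + 4).

F(s) = s*exp(-5*s)/(s^2 + 4)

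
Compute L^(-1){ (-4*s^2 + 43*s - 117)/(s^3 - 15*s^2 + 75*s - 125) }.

Factor the denominator: s^3 - 15*s^2 + 75*s - 125 = (s - 5)^3.
Partial fraction decomposition gives [-4/(s - 5)] + [3/(s - 5)^2] + [-2/(s - 5)^3].
Invert each term: -4/(s - 5) ↔ -4e^(5t); 3/(s - 5)^2 ↔ 3t·e^(5t); -2/(s - 5)^3 ↔ (-1)t^2·e^(5t).

-t^2*exp(5*t) + 3*t*exp(5*t) - 4*exp(5*t)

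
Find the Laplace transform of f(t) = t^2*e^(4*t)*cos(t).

L{cos(t)} = s/(s^2 + 1).
Multiplying by e^(4t) shifts s → s - 4, so L{e^(4*t)*cos(t)} = (s - 4)/((s - 4)^2 + 1).
Then apply L{t^2·g(t)} = (-1)^2 d^2/ds^2[G(s)] with G(s) = (s - 4)/((s - 4)^2 + 1):
differentiating 2 times and applying the sign gives 2*(s - 4)*(s^2 - 8*s + 13)/(s^2 - 8*s + 17)^3.

2*(s - 4)*(s^2 - 8*s + 13)/(s^2 - 8*s + 17)^3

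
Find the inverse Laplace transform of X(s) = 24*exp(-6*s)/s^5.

The factor e^(-6s) signals a time shift by c = 6 (second shifting theorem).
L{t^4} = 4!/s^5 = 24/s^5, so L^-1{24/s^5} = t^4.
Hence the inverse is u(t - 6) times that function evaluated at t - 6.

Heaviside(t - 6)*((t - 6)^4)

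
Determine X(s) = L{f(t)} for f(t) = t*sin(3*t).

X(s) = 6*s/(s^2 + 9)^2

L{sin(3t)} = 3/(s^2 + 9).
Then apply L{t·g(t)} = -d/ds[G(s)] with G(s) = 3/(s^2 + 9):
differentiating 1 time and applying the sign gives 6*s/(s^2 + 9)^2.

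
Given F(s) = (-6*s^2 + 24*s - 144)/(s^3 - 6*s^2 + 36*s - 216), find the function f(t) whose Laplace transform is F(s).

f(t) = -3*exp(6*t) + sin(6*t) - 3*cos(6*t)

Factor the denominator: s^3 - 6*s^2 + 36*s - 216 = (s - 6)*(s^2 + 36).
Partial fraction decomposition gives [-3/(s - 6)] + [-3*s/(s^2 + 36)] + [6/(s^2 + 36)].
Invert each term: -3/(s - 6) ↔ -3e^(6t); -3·s/(s^2 + 36) ↔ -3cos(6t); 1·6/(s^2 + 36) ↔ sin(6t).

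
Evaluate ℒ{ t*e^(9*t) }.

L{e^(9t)} = 1/(s - 9).
Then apply L{t·g(t)} = -d/ds[G(s)] with G(s) = 1/(s - 9):
differentiating 1 time and applying the sign gives (s - 9)^(-2).

(s - 9)^(-2)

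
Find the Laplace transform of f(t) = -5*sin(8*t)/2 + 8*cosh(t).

8*s/(s^2 - 1) - 20/(s^2 + 64)

The transform is linear, so treat each term independently.
(8)·[L{cosh(t)} = s/(s^2 - 1)]; (-5/2)·[L{sin(8t)} = 8/(s^2 + 64)].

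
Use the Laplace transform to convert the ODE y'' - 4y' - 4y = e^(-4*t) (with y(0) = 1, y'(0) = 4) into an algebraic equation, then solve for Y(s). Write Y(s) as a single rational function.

Transform both sides with L{·}.
The derivative rules (L{y''} = s^2 Y - s·y(0) - y'(0) and L{y'} = sY - y(0), with y(0) = 1, y'(0) = 4) turn the left side into (s^2 - 4*s - 4)Y - (s).
The right side is L{e^(-4*t)} = 1/(s + 4).
So (s^2 - 4*s - 4)Y = 1/(s + 4) + (s).
Isolate Y and clear denominators.

Y(s) = (s^2 + 4*s + 1)/(s^3 - 20*s - 16)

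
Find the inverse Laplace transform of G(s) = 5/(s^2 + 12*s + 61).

exp(-6*t)*sin(5*t)

Rewrite the denominator: s^2 + 12*s + 61 = (s + 6)^2 + 25.
The form in (s + 6) signals a first-shifting-theorem factor e^(-6t).
Since L{sin(5t)} = 5/(s^2 + 25), the inverse is e^(-6*t)*sin(5*t).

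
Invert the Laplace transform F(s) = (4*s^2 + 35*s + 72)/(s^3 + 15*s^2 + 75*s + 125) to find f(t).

Factor the denominator: s^3 + 15*s^2 + 75*s + 125 = (s + 5)^3.
Partial fraction decomposition gives [4/(s + 5)] + [-5/(s + 5)^2] + [-3/(s + 5)^3].
Invert each term: 4/(s + 5) ↔ 4e^(-5t); -5/(s + 5)^2 ↔ -5t·e^(-5t); -3/(s + 5)^3 ↔ (-3/2)t^2·e^(-5t).

f(t) = -3*t^2*exp(-5*t)/2 - 5*t*exp(-5*t) + 4*exp(-5*t)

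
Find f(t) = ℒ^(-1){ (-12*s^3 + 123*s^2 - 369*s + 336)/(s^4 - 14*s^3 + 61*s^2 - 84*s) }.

Factor the denominator: s^4 - 14*s^3 + 61*s^2 - 84*s = s*(s - 7)*(s - 4)*(s - 3).
Partial fraction decomposition gives [-5/(s - 4)] + [1/(s - 3)] + [-4/s] + [-4/(s - 7)].
Invert each term: -5/(s - 4) ↔ -5e^(4t); 1/(s - 3) ↔ e^(3t); -4/(s - 0) ↔ -4e^(0t); -4/(s - 7) ↔ -4e^(7t).

f(t) = -4*exp(7*t) - 5*exp(4*t) + exp(3*t) - 4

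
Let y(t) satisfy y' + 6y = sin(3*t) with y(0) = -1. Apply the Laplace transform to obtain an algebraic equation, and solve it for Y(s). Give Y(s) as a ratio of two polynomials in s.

Laplace-transform each side.
With L{y'} = sY - y(0) = sY - (-1): the LHS transforms to (s + 6)Y - (-1).
The right side is L{sin(3*t)} = 3/(s^2 + 9).
So (s + 6)Y = 3/(s^2 + 9) + (-1).
Solve for Y(s) and write it as one ratio of polynomials.

Y(s) = (-s^2 - 6)/(s^3 + 6*s^2 + 9*s + 54)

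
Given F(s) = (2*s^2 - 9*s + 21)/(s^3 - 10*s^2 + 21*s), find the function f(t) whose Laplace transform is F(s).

Factor the denominator: s^3 - 10*s^2 + 21*s = s*(s - 7)*(s - 3).
Partial fraction decomposition gives [-1/(s - 3)] + [1/s] + [2/(s - 7)].
Invert each term: -1/(s - 3) ↔ -e^(3t); 1/(s - 0) ↔ e^(0t); 2/(s - 7) ↔ 2e^(7t).

f(t) = 2*exp(7*t) - exp(3*t) + 1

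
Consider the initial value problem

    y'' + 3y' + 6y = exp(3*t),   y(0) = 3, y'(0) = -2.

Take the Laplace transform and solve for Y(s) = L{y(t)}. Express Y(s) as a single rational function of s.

Take the Laplace transform of both sides.
With L{y''} = s^2 Y - s·y(0) - y'(0) and L{y'} = sY - y(0), with y(0) = 3, y'(0) = -2: the LHS transforms to (s^2 + 3*s + 6)Y - (3*s + 7).
The right side is L{exp(3*t)} = 1/(s - 3).
So (s^2 + 3*s + 6)Y = 1/(s - 3) + (3*s + 7).
Isolate Y and clear denominators.

Y(s) = (3*s^2 - 2*s - 20)/(s^3 - 3*s - 18)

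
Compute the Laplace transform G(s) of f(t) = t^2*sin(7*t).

G(s) = 14*(3*s^2 - 49)/(s^2 + 49)^3

L{sin(7t)} = 7/(s^2 + 49).
Then apply L{t^2·g(t)} = (-1)^2 d^2/ds^2[H(s)] with H(s) = 7/(s^2 + 49):
differentiating 2 times and applying the sign gives 14*(3*s^2 - 49)/(s^2 + 49)^3.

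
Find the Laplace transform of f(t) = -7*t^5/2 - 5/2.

-5/(2*s) - 420/s^6

By linearity of the Laplace transform, transform each term separately.
L{-5/2} = (-5/2)/s; (-7/2)·[L{t^5} = 5!/s^6 = 120/s^6].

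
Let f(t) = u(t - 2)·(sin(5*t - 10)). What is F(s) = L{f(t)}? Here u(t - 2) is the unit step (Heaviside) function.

By the second shifting theorem, L{u(t - c)·g(t - c)} = e^(-cs)·G(s) with c = 2 and G(s) = L{g(t)}.
L{sin(5t)} = 5/(s^2 + 25).

F(s) = 5*exp(-2*s)/(s^2 + 25)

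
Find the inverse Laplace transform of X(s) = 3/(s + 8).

Since L{e^(-8t)} = 1/(s + 8), the inverse is exp(-8*t), scaled by 3.

3*exp(-8*t)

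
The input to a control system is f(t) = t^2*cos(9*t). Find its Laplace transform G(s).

G(s) = 2*s*(s^2 - 243)/(s^2 + 81)^3

L{cos(9t)} = s/(s^2 + 81).
Then apply L{t^2·g(t)} = (-1)^2 d^2/ds^2[H(s)] with H(s) = s/(s^2 + 81):
differentiating 2 times and applying the sign gives 2*s*(s^2 - 243)/(s^2 + 81)^3.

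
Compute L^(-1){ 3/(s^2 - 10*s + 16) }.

Rewrite the denominator: s^2 - 10*s + 16 = (s - 5)^2 - 9.
The form in (s - 5) signals a first-shifting-theorem factor e^(5t).
Since L{sinh(3t)} = 3/(s^2 - 9), the inverse is exp(5*t)*sinh(3*t).

exp(5*t)*sinh(3*t)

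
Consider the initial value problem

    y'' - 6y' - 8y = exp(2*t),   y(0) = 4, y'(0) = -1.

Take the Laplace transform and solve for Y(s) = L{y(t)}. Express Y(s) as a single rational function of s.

Transform both sides with L{·}.
With L{y''} = s^2 Y - s·y(0) - y'(0) and L{y'} = sY - y(0), with y(0) = 4, y'(0) = -1: the LHS transforms to (s^2 - 6*s - 8)Y - (4*s - 25).
The right side is L{exp(2*t)} = 1/(s - 2).
So (s^2 - 6*s - 8)Y = 1/(s - 2) + (4*s - 25).
Isolate Y and clear denominators.

Y(s) = (4*s^2 - 33*s + 51)/(s^3 - 8*s^2 + 4*s + 16)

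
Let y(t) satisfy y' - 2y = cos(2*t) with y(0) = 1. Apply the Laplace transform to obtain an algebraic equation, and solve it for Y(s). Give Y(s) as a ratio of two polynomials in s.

Y(s) = (s^2 + s + 4)/(s^3 - 2*s^2 + 4*s - 8)

Take the Laplace transform of both sides.
With L{y'} = sY - y(0) = sY - 1: the LHS transforms to (s - 2)Y - (1).
The right side is L{cos(2*t)} = s/(s^2 + 4).
So (s - 2)Y = s/(s^2 + 4) + (1).
Divide through and combine into a single rational function.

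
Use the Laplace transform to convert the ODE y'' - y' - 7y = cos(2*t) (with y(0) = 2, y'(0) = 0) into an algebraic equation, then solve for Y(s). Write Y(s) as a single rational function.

Transform both sides with L{·}.
Using L{y''} = s^2 Y - s·y(0) - y'(0) and L{y'} = sY - y(0), with y(0) = 2, y'(0) = 0, the left side becomes (s^2 - s - 7)Y - (2*s - 2).
The right side is L{cos(2*t)} = s/(s^2 + 4).
So (s^2 - s - 7)Y = s/(s^2 + 4) + (2*s - 2).
Isolate Y and clear denominators.

Y(s) = (2*s^3 - 2*s^2 + 9*s - 8)/(s^4 - s^3 - 3*s^2 - 4*s - 28)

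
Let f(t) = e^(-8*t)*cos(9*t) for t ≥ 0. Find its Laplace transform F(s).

L{cos(9t)} = s/(s^2 + 81).
By the first shifting theorem, multiplying by e^(-8t) replaces s with s + 8.

F(s) = (s + 8)/((s + 8)^2 + 81)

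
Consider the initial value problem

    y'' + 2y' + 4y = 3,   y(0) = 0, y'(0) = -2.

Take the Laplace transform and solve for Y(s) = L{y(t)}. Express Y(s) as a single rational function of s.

Apply the Laplace transform to the equation.
The derivative rules (L{y''} = s^2 Y - s·y(0) - y'(0) and L{y'} = sY - y(0), with y(0) = 0, y'(0) = -2) turn the left side into (s^2 + 2*s + 4)Y - (-2).
The right side is L{3} = 3/s.
So (s^2 + 2*s + 4)Y = 3/s + (-2).
Divide through and combine into a single rational function.

Y(s) = (-2*s + 3)/(s^3 + 2*s^2 + 4*s)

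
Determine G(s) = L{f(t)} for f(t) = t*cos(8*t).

G(s) = (s - 8)*(s + 8)/(s^2 + 64)^2

L{cos(8t)} = s/(s^2 + 64).
Then apply L{t·g(t)} = -d/ds[H(s)] with H(s) = s/(s^2 + 64):
differentiating 1 time and applying the sign gives (s - 8)*(s + 8)/(s^2 + 64)^2.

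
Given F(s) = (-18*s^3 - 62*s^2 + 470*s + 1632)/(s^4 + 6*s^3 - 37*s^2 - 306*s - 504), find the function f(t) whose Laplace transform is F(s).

Factor the denominator: s^4 + 6*s^3 - 37*s^2 - 306*s - 504 = (s - 7)*(s + 3)*(s + 4)*(s + 6).
Partial fraction decomposition gives [-4/(s + 4)] + [-6/(s + 6)] + [-5/(s + 3)] + [-3/(s - 7)].
Invert each term: -4/(s + 4) ↔ -4e^(-4t); -6/(s + 6) ↔ -6e^(-6t); -5/(s + 3) ↔ -5e^(-3t); -3/(s - 7) ↔ -3e^(7t).

f(t) = -3*exp(7*t) - 5*exp(-3*t) - 4*exp(-4*t) - 6*exp(-6*t)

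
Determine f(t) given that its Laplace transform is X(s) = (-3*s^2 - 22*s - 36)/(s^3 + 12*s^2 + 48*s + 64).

f(t) = 2*t^2*exp(-4*t) + 2*t*exp(-4*t) - 3*exp(-4*t)

Factor the denominator: s^3 + 12*s^2 + 48*s + 64 = (s + 4)^3.
Partial fraction decomposition gives [-3/(s + 4)] + [2/(s + 4)^2] + [4/(s + 4)^3].
Invert each term: -3/(s + 4) ↔ -3e^(-4t); 2/(s + 4)^2 ↔ 2t·e^(-4t); 4/(s + 4)^3 ↔ (2)t^2·e^(-4t).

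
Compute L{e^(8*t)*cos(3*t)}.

L{cos(3t)} = s/(s^2 + 9).
By the first shifting theorem, multiplying by e^(8t) replaces s with s - 8.

(s - 8)/((s - 8)^2 + 9)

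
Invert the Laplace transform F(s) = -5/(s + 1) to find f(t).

Since L{e^(-t)} = 1/(s + 1), the inverse is e^(-t), scaled by -5.

f(t) = -5*exp(-t)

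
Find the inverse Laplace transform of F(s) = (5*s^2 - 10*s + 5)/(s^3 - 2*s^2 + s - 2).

Factor the denominator: s^3 - 2*s^2 + s - 2 = (s - 2)*(s^2 + 1).
Partial fraction decomposition gives [1/(s - 2)] + [4*s/(s^2 + 1)] + [-2/(s^2 + 1)].
Invert each term: 1/(s - 2) ↔ e^(2t); 4·s/(s^2 + 1) ↔ 4cos(t); -2·1/(s^2 + 1) ↔ -2sin(t).

exp(2*t) - 2*sin(t) + 4*cos(t)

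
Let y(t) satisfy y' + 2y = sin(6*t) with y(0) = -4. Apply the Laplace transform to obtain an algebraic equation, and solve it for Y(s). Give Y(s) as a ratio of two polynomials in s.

Y(s) = (-4*s^2 - 138)/(s^3 + 2*s^2 + 36*s + 72)

Laplace-transform each side.
The derivative rules (L{y'} = sY - y(0) = sY - (-4)) turn the left side into (s + 2)Y - (-4).
The right side is L{sin(6*t)} = 6/(s^2 + 36).
So (s + 2)Y = 6/(s^2 + 36) + (-4).
Divide through and combine into a single rational function.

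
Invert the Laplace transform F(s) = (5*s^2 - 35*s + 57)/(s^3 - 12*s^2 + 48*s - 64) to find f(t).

f(t) = -3*t^2*exp(4*t)/2 + 5*t*exp(4*t) + 5*exp(4*t)

Factor the denominator: s^3 - 12*s^2 + 48*s - 64 = (s - 4)^3.
Partial fraction decomposition gives [5/(s - 4)] + [5/(s - 4)^2] + [-3/(s - 4)^3].
Invert each term: 5/(s - 4) ↔ 5e^(4t); 5/(s - 4)^2 ↔ 5t·e^(4t); -3/(s - 4)^3 ↔ (-3/2)t^2·e^(4t).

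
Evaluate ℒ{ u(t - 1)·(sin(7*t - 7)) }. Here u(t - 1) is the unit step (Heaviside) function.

7*exp(-s)/(s^2 + 49)

By the second shifting theorem, L{u(t - c)·g(t - c)} = e^(-cs)·G(s) with c = 1 and G(s) = L{g(t)}.
L{sin(7t)} = 7/(s^2 + 49).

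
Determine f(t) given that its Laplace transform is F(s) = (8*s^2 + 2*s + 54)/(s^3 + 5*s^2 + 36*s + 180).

f(t) = -3*sin(6*t) + 4*cos(6*t) + 4*exp(-5*t)

Factor the denominator: s^3 + 5*s^2 + 36*s + 180 = (s + 5)*(s^2 + 36).
Partial fraction decomposition gives [4/(s + 5)] + [4*s/(s^2 + 36)] + [-18/(s^2 + 36)].
Invert each term: 4/(s + 5) ↔ 4e^(-5t); 4·s/(s^2 + 36) ↔ 4cos(6t); -3·6/(s^2 + 36) ↔ -3sin(6t).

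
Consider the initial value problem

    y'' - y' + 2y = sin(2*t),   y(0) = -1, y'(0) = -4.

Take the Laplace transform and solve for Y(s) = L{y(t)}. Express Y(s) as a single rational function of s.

Y(s) = (-s^3 - 3*s^2 - 4*s - 10)/(s^4 - s^3 + 6*s^2 - 4*s + 8)

Take the Laplace transform of both sides.
With L{y''} = s^2 Y - s·y(0) - y'(0) and L{y'} = sY - y(0), with y(0) = -1, y'(0) = -4: the LHS transforms to (s^2 - s + 2)Y - (-s - 3).
The right side is L{sin(2*t)} = 2/(s^2 + 4).
So (s^2 - s + 2)Y = 2/(s^2 + 4) + (-s - 3).
Isolate Y and clear denominators.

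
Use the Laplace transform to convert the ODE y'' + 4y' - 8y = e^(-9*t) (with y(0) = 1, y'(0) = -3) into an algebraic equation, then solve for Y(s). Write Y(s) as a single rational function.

Y(s) = (s^2 + 10*s + 10)/(s^3 + 13*s^2 + 28*s - 72)

Take the Laplace transform of both sides.
Using L{y''} = s^2 Y - s·y(0) - y'(0) and L{y'} = sY - y(0), with y(0) = 1, y'(0) = -3, the left side becomes (s^2 + 4*s - 8)Y - (s + 1).
The right side is L{e^(-9*t)} = 1/(s + 9).
So (s^2 + 4*s - 8)Y = 1/(s + 9) + (s + 1).
Divide through and combine into a single rational function.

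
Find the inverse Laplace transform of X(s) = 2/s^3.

Since L{t^2} = 2!/s^3 = 2/s^3, the inverse is t^2.

t^2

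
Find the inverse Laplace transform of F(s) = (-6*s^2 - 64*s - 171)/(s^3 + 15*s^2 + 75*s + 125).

Factor the denominator: s^3 + 15*s^2 + 75*s + 125 = (s + 5)^3.
Partial fraction decomposition gives [-6/(s + 5)] + [-4/(s + 5)^2] + [-1/(s + 5)^3].
Invert each term: -6/(s + 5) ↔ -6e^(-5t); -4/(s + 5)^2 ↔ -4t·e^(-5t); -1/(s + 5)^3 ↔ (-1/2)t^2·e^(-5t).

-t^2*exp(-5*t)/2 - 4*t*exp(-5*t) - 6*exp(-5*t)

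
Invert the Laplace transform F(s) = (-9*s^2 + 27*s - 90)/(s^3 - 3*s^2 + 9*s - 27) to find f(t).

f(t) = -5*exp(3*t) + 5*sin(3*t) - 4*cos(3*t)

Factor the denominator: s^3 - 3*s^2 + 9*s - 27 = (s - 3)*(s^2 + 9).
Partial fraction decomposition gives [-5/(s - 3)] + [-4*s/(s^2 + 9)] + [15/(s^2 + 9)].
Invert each term: -5/(s - 3) ↔ -5e^(3t); -4·s/(s^2 + 9) ↔ -4cos(3t); 5·3/(s^2 + 9) ↔ 5sin(3t).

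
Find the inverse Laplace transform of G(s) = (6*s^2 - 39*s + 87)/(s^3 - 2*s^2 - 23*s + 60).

3*exp(4*t) - 3*exp(3*t) + 6*exp(-5*t)

Factor the denominator: s^3 - 2*s^2 - 23*s + 60 = (s - 4)*(s - 3)*(s + 5).
Partial fraction decomposition gives [-3/(s - 3)] + [6/(s + 5)] + [3/(s - 4)].
Invert each term: -3/(s - 3) ↔ -3e^(3t); 6/(s + 5) ↔ 6e^(-5t); 3/(s - 4) ↔ 3e^(4t).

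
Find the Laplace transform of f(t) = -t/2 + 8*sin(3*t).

By linearity of the Laplace transform, transform each term separately.
(8)·[L{sin(3t)} = 3/(s^2 + 9)]; (-1/2)·[L{t} = 1!/s^2 = 1/s^2].

24/(s^2 + 9) - 1/(2*s^2)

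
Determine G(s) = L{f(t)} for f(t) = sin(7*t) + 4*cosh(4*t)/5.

Apply the Laplace transform termwise.
L{sin(7t)} = 7/(s^2 + 49); (4/5)·[L{cosh(4t)} = s/(s^2 - 16)].

G(s) = 4*s/(5*(s^2 - 16)) + 7/(s^2 + 49)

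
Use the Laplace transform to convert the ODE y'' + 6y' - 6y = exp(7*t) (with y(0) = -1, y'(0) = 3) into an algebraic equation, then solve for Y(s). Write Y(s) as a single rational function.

Y(s) = (-s^2 + 4*s + 22)/(s^3 - s^2 - 48*s + 42)

Transform both sides with L{·}.
The derivative rules (L{y''} = s^2 Y - s·y(0) - y'(0) and L{y'} = sY - y(0), with y(0) = -1, y'(0) = 3) turn the left side into (s^2 + 6*s - 6)Y - (-s - 3).
The right side is L{exp(7*t)} = 1/(s - 7).
So (s^2 + 6*s - 6)Y = 1/(s - 7) + (-s - 3).
Isolate Y and clear denominators.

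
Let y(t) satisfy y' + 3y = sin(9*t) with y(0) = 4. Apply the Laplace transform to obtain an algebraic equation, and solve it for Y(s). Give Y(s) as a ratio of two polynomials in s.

Take the Laplace transform of both sides.
The derivative rules (L{y'} = sY - y(0) = sY - 4) turn the left side into (s + 3)Y - (4).
The right side is L{sin(9*t)} = 9/(s^2 + 81).
So (s + 3)Y = 9/(s^2 + 81) + (4).
Solve for Y(s) and write it as one ratio of polynomials.

Y(s) = (4*s^2 + 333)/(s^3 + 3*s^2 + 81*s + 243)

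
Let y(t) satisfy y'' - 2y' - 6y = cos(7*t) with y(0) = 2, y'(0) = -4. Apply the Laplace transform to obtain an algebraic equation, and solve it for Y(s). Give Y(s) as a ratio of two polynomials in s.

Y(s) = (2*s^3 - 8*s^2 + 99*s - 392)/(s^4 - 2*s^3 + 43*s^2 - 98*s - 294)

Transform both sides with L{·}.
With L{y''} = s^2 Y - s·y(0) - y'(0) and L{y'} = sY - y(0), with y(0) = 2, y'(0) = -4: the LHS transforms to (s^2 - 2*s - 6)Y - (2*s - 8).
The right side is L{cos(7*t)} = s/(s^2 + 49).
So (s^2 - 2*s - 6)Y = s/(s^2 + 49) + (2*s - 8).
Isolate Y and clear denominators.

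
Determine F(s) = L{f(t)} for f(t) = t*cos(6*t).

F(s) = (s - 6)*(s + 6)/(s^2 + 36)^2

L{cos(6t)} = s/(s^2 + 36).
Then apply L{t·g(t)} = -d/ds[G(s)] with G(s) = s/(s^2 + 36):
differentiating 1 time and applying the sign gives (s - 6)*(s + 6)/(s^2 + 36)^2.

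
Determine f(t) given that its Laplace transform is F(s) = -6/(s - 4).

Since L{e^(4t)} = 1/(s - 4), the inverse is e^(4*t), scaled by -6.

f(t) = -6*exp(4*t)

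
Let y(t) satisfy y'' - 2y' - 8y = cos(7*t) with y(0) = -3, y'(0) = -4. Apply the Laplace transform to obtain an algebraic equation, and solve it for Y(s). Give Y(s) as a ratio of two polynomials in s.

Y(s) = (-3*s^3 + 2*s^2 - 146*s + 98)/(s^4 - 2*s^3 + 41*s^2 - 98*s - 392)

Take the Laplace transform of both sides.
With L{y''} = s^2 Y - s·y(0) - y'(0) and L{y'} = sY - y(0), with y(0) = -3, y'(0) = -4: the LHS transforms to (s^2 - 2*s - 8)Y - (-3*s + 2).
The right side is L{cos(7*t)} = s/(s^2 + 49).
So (s^2 - 2*s - 8)Y = s/(s^2 + 49) + (-3*s + 2).
Divide through and combine into a single rational function.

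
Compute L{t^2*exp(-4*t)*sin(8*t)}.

L{sin(8t)} = 8/(s^2 + 64).
Multiplying by e^(-4t) shifts s → s + 4, so L{exp(-4*t)*sin(8*t)} = 8/((s + 4)^2 + 64).
Then apply L{t^2·g(t)} = (-1)^2 d^2/ds^2[G(s)] with G(s) = 8/((s + 4)^2 + 64):
differentiating 2 times and applying the sign gives 16*(3*s^2 + 24*s - 16)/(s^2 + 8*s + 80)^3.

16*(3*s^2 + 24*s - 16)/(s^2 + 8*s + 80)^3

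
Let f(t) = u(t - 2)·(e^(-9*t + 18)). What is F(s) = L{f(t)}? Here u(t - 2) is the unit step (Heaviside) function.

By the second shifting theorem, L{u(t - c)·g(t - c)} = e^(-cs)·G(s) with c = 2 and G(s) = L{g(t)}.
L{e^(-9t)} = 1/(s + 9).

F(s) = exp(-2*s)/(s + 9)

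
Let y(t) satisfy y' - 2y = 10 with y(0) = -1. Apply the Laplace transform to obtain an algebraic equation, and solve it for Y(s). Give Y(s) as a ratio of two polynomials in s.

Transform both sides with L{·}.
Using L{y'} = sY - y(0) = sY - (-1), the left side becomes (s - 2)Y - (-1).
The right side is L{10} = 10/s.
So (s - 2)Y = 10/s + (-1).
Solve for Y(s) and write it as one ratio of polynomials.

Y(s) = (-s + 10)/(s^2 - 2*s)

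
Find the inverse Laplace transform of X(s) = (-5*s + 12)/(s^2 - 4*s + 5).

2*exp(2*t)*sin(t) - 5*exp(2*t)*cos(t)

Complete the square in the denominator: s^2 - 4*s + 5 = (s - 2)^2 + 1^2.
Split the numerator to match: -5*s + 12 = -5·(s - 2) + 2·1.
Invert each term: -5·(s - 2)/((s - 2)^2 + 1) ↔ -5e^(2t)cos(t); 2·1/((s - 2)^2 + 1) ↔ 2e^(2t)sin(t).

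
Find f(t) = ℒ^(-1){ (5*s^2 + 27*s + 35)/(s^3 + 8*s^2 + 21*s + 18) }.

Factor the denominator: s^3 + 8*s^2 + 21*s + 18 = (s + 2)*(s + 3)^2.
Partial fraction decomposition gives [4/(s + 3)] + [(s + 3)^(-2)] + [1/(s + 2)].
Invert each term: 4/(s + 3) ↔ 4e^(-3t); 1/(s + 3)^2 ↔ t·e^(-3t); 1/(s + 2) ↔ e^(-2t).

f(t) = t*exp(-3*t) + exp(-2*t) + 4*exp(-3*t)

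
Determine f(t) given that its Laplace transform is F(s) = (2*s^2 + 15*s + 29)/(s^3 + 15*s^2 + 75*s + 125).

Factor the denominator: s^3 + 15*s^2 + 75*s + 125 = (s + 5)^3.
Partial fraction decomposition gives [2/(s + 5)] + [-5/(s + 5)^2] + [4/(s + 5)^3].
Invert each term: 2/(s + 5) ↔ 2e^(-5t); -5/(s + 5)^2 ↔ -5t·e^(-5t); 4/(s + 5)^3 ↔ (2)t^2·e^(-5t).

f(t) = 2*t^2*exp(-5*t) - 5*t*exp(-5*t) + 2*exp(-5*t)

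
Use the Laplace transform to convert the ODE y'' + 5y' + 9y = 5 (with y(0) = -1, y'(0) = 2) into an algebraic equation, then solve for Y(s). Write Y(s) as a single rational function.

Apply the Laplace transform to the equation.
Using L{y''} = s^2 Y - s·y(0) - y'(0) and L{y'} = sY - y(0), with y(0) = -1, y'(0) = 2, the left side becomes (s^2 + 5*s + 9)Y - (-s - 3).
The right side is L{5} = 5/s.
So (s^2 + 5*s + 9)Y = 5/s + (-s - 3).
Isolate Y and clear denominators.

Y(s) = (-s^2 - 3*s + 5)/(s^3 + 5*s^2 + 9*s)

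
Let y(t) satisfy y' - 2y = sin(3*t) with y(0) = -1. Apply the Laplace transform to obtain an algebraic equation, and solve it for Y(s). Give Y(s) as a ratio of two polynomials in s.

Take the Laplace transform of both sides.
The derivative rules (L{y'} = sY - y(0) = sY - (-1)) turn the left side into (s - 2)Y - (-1).
The right side is L{sin(3*t)} = 3/(s^2 + 9).
So (s - 2)Y = 3/(s^2 + 9) + (-1).
Divide through and combine into a single rational function.

Y(s) = (-s^2 - 6)/(s^3 - 2*s^2 + 9*s - 18)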